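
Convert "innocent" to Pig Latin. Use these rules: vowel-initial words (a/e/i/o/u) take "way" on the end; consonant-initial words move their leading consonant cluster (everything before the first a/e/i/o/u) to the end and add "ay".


Word: "innocent"
Starts with vowel → add 'way'
Pig Latin = "innocentway"


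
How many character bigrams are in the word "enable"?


Word: "enable" (length 6)
Number of 2-grams = length - 2 + 1 = 6 - 2 + 1
= 5


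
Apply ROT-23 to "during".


Word: "during"
Shift: 23
Each letter → (letter + shift) mod 26:
  'd' (3) + 23 = 0 → 'a'
  'u' (20) + 23 = 17 → 'r'
  'r' (17) + 23 = 14 → 'o'
  'i' (8) + 23 = 5 → 'f'
  'n' (13) + 23 = 10 → 'k'
  'g' (6) + 23 = 3 → 'd'
Result = "arofkd"


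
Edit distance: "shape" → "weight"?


Word 1: "shape" (length 5)
Word 2: "weight" (length 6)
One optimal edit sequence (insert/delete/substitute each cost 1):
  1. insert 'w'  (+1)
  2. substitute 's' -> 'e'  (+1)
  3. substitute 'h' -> 'i'  (+1)
  4. substitute 'a' -> 'g'  (+1)
  5. substitute 'p' -> 'h'  (+1)
  6. substitute 'e' -> 't'  (+1)
Total edit operations: 6
Edit distance = 6


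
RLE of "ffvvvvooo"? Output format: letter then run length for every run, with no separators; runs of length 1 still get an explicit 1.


String: "ffvvvvooo"
Scanning for consecutive runs:
  'f' x 2
  'v' x 4
  'o' x 3
RLE = "f2v4o3"


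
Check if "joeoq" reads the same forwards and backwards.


Word: "joeoq"
Reversed: "qoeoj"
Forward == Backward? joeoq != qoeoj
Palindrome = No


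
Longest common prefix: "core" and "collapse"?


Word 1: "core"
Word 2: "collapse"
Comparing from start:
  Pos 0: 'c' == 'c'
  Pos 1: 'o' == 'o'
  Pos 2: 'r' != 'l' (stop)
LCP = "co" (length 2)


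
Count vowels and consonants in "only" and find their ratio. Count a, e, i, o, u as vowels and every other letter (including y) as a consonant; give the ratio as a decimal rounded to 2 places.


Word: "only"
Vowels (a,e,i,o,u): 1
Consonants: 3
Ratio = 1/3
= 0.33


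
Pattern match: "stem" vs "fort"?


Pattern of "stem": [0, 1, 2, 3]
Pattern of "fort": [0, 1, 2, 3]
Patterns match
Same pattern = Yes


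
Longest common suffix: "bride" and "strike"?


Word 1: "bride"
Word 2: "strike"
Comparing from end:
  Pos -1: 'e' == 'e'
  Pos -2: 'd' != 'k' (stop)
LCS = "e" (length 1)


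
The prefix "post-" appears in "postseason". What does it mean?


Prefix: post-
Example: postseason = post- + season
Meaning = after


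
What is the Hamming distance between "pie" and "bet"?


Comparing character by character (same length = 3):
  Pos 0: 'p' vs 'b' !=
  Pos 1: 'i' vs 'e' !=
  Pos 2: 'e' vs 't' !=
Hamming distance = 3


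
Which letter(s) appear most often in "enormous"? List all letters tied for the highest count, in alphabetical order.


Word: "enormous"
Letter counts:
  'e': 1
  'm': 1
  'n': 1
  'o': 2
  'r': 1
  's': 1
  'u': 1
Maximum count = 2
Most frequent = 'o' (2 times each)


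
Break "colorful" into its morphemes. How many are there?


Word: "colorful"
Morphemes: color | -ful
Each morpheme carries meaning
= 2 morphemes


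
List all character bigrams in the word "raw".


Word: "raw" (length 3)
Number of bigrams = 3 - 2 + 1 = 2
  Position 0: "ra"
  Position 1: "aw"
Bigrams = "ra", "aw"


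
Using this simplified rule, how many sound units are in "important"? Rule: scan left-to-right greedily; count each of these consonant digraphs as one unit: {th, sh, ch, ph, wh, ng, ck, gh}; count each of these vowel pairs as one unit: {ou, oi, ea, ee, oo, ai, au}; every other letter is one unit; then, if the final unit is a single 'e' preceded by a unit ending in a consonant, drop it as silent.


Word: "important" (9 letters)
Left-to-right scan:
  (1) 'i' (letter)
  (2) 'm' (letter)
  (3) 'p' (letter)
  (4) 'o' (letter)
  (5) 'r' (letter)
  (6) 't' (letter)
  (7) 'a' (letter)
  (8) 'n' (letter)
  (9) 't' (letter)
Units from scan: 9
Sound units = 9 units


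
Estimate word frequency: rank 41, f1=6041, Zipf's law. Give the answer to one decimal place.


Zipf's law: f(r) = f(1) / r
f(1) = 6041
f(41) = 6041 / 41
= 147.3 occurrences


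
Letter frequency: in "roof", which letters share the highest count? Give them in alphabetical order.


Word: "roof"
Letter counts:
  'f': 1
  'o': 2
  'r': 1
Maximum count = 2
Most frequent = 'o' (2 times each)


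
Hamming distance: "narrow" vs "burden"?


Comparing character by character (same length = 6):
  Pos 0: 'n' vs 'b' !=
  Pos 1: 'a' vs 'u' !=
  Pos 2: 'r' vs 'r' =
  Pos 3: 'r' vs 'd' !=
  Pos 4: 'o' vs 'e' !=
  Pos 5: 'w' vs 'n' !=
Hamming distance = 5


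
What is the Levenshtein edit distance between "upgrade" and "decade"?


Word 1: "upgrade" (length 7)
Word 2: "decade" (length 6)
One optimal edit sequence (insert/delete/substitute each cost 1):
  1. delete 'u'  (+1)
  2. substitute 'p' -> 'd'  (+1)
  3. substitute 'g' -> 'e'  (+1)
  4. substitute 'r' -> 'c'  (+1)
  5. keep 'a'
  6. keep 'd'
  7. keep 'e'
Total edit operations: 4
Edit distance = 4


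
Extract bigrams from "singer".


Word: "singer" (length 6)
Number of bigrams = 6 - 2 + 1 = 5
  Position 0: "si"
  Position 1: "in"
  Position 2: "ng"
  Position 3: "ge"
  Position 4: "er"
Bigrams = "si", "in", "ng", "ge", "er"


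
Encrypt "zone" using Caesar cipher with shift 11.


Word: "zone"
Shift: 11
Each letter → (letter + shift) mod 26:
  'z' (25) + 11 = 10 → 'k'
  'o' (14) + 11 = 25 → 'z'
  'n' (13) + 11 = 24 → 'y'
  'e' (4) + 11 = 15 → 'p'
Result = "kzyp"


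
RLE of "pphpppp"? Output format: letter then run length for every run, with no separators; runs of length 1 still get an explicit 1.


String: "pphpppp"
Scanning for consecutive runs:
  'p' x 2
  'h' x 1
  'p' x 4
RLE = "p2h1p4"


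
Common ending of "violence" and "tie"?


Word 1: "violence"
Word 2: "tie"
Comparing from end:
  Pos -1: 'e' == 'e'
  Pos -2: 'c' != 'i' (stop)
LCS = "e" (length 1)


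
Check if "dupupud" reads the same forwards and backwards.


Word: "dupupud"
Reversed: "dupupud"
Forward == Backward? dupupud == dupupud
Palindrome = Yes


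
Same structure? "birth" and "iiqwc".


Pattern of "birth": [0, 1, 2, 3, 4]
Pattern of "iiqwc": [0, 0, 1, 2, 3]
Patterns do not match
Same pattern = No


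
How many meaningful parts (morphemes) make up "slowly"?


Word: "slowly"
Morphemes: slow / -ly
Each morpheme carries meaning
= 2 morphemes


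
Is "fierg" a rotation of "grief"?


Word: "grief", Candidate: "fierg"
Method: check if candidate is substring of word+word
"griefgrief" contains "fierg"? No
Is rotation = No


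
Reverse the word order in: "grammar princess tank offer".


Original: "grammar princess tank offer"
Words (1..n): grammar | princess | tank | offer
Reversed (n..1): offer | tank | princess | grammar
Result = "offer tank princess grammar"


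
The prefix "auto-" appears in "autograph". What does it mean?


Prefix: auto-
Example: autograph (auto- + graph)
Meaning = self


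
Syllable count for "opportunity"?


Word: "opportunity"
Syllable breakdown: op / por / tu / ni / ty
Counting: 5 parts
= 5 syllables


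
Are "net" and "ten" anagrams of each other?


Word 1: "net" → sorted: ent
Word 2: "ten" → sorted: ent
Same letters? ent == ent
Anagram = Yes


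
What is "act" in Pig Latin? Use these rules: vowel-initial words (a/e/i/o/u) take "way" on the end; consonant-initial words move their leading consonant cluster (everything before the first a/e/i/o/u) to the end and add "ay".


Word: "act"
Starts with vowel → add 'way'
Pig Latin = "actway"


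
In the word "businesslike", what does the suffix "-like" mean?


Suffix: -like
Example: businesslike = business + -like
Meaning = resembling


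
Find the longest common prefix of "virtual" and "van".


Word 1: "virtual"
Word 2: "van"
Comparing from start:
  Pos 0: 'v' == 'v'
  Pos 1: 'i' != 'a' (stop)
LCP = "v" (length 1)


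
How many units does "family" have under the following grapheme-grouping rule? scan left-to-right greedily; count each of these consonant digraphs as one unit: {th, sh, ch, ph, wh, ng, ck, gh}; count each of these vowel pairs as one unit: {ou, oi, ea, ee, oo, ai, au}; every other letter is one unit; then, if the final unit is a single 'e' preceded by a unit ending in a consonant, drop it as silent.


Word: "family" (6 letters)
Left-to-right scan:
  1. 'f' (letter)
  2. 'a' (letter)
  3. 'm' (letter)
  4. 'i' (letter)
  5. 'l' (letter)
  6. 'y' (letter)
Units from scan: 6
Sound units = 6 units


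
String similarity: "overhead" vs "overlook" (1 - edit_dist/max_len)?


Word 1: "overhead" (length 8)
Word 2: "overlook" (length 8)
One optimal edit sequence:
  1. keep 'o'
  2. keep 'v'
  3. keep 'e'
  4. keep 'r'
  5. substitute 'h' -> 'l'  (+1)
  6. substitute 'e' -> 'o'  (+1)
  7. substitute 'a' -> 'o'  (+1)
  8. substitute 'd' -> 'k'  (+1)
Edit distance = 4
Max length = max(8, 8) = 8
Similarity = 1 - 4/8
= 0.5000


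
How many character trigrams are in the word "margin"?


Word: "margin" (length 6)
Number of 3-grams = length - 3 + 1 = 6 - 3 + 1
= 4


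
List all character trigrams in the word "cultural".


Word: "cultural" (length 8)
Number of trigrams = 8 - 3 + 1 = 6
  Position 0: "cul"
  Position 1: "ult"
  Position 2: "ltu"
  Position 3: "tur"
  Position 4: "ura"
  Position 5: "ral"
Trigrams = "cul", "ult", "ltu", "tur", "ura", "ral"


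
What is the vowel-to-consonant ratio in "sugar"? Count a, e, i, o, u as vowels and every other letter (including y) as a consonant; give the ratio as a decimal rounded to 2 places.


Word: "sugar"
Vowels (a,e,i,o,u): 2
Consonants: 3
Ratio = 2/3
= 0.67


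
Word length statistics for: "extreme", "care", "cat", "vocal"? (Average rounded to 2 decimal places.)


Lengths: "extreme"=7, "care"=4, "cat"=3, "vocal"=5
Sum = 19, Count = 4
Average = 19/4 = 4.75
= avg=4.75, min=3, max=7


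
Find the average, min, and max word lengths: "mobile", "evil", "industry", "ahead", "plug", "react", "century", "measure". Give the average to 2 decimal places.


Lengths: "mobile"=6, "evil"=4, "industry"=8, "ahead"=5, "plug"=4, "react"=5, "century"=7, "measure"=7
Sum = 46, Count = 8
Average = 46/8 = 5.75
= avg=5.75, min=4, max=8


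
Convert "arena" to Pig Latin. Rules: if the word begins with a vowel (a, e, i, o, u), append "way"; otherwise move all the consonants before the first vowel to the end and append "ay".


Word: "arena"
Starts with vowel → add 'way'
Pig Latin = "arenaway"


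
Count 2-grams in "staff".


Word: "staff" (length 5)
Number of 2-grams = length - 2 + 1 = 5 - 2 + 1
= 4


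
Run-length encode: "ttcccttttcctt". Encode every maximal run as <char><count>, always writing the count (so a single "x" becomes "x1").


String: "ttcccttttcctt"
Scanning for consecutive runs:
  't' x 2
  'c' x 3
  't' x 4
  'c' x 2
  't' x 2
RLE = "t2c3t4c2t2"


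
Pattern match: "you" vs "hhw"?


Pattern of "you": [0, 1, 2]
Pattern of "hhw": [0, 0, 1]
Patterns do not match
Same pattern = No


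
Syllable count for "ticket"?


Word: "ticket"
Syllable breakdown: tick-et
Counting: 2 parts
= 2 syllables


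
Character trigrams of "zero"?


Word: "zero" (length 4)
Number of trigrams = 4 - 3 + 1 = 2
  Position 0: "zer"
  Position 1: "ero"
Trigrams = "zer", "ero"


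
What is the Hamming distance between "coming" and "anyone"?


Comparing character by character (same length = 6):
  Pos 0: 'c' vs 'a' !=
  Pos 1: 'o' vs 'n' !=
  Pos 2: 'm' vs 'y' !=
  Pos 3: 'i' vs 'o' !=
  Pos 4: 'n' vs 'n' =
  Pos 5: 'g' vs 'e' !=
Hamming distance = 5


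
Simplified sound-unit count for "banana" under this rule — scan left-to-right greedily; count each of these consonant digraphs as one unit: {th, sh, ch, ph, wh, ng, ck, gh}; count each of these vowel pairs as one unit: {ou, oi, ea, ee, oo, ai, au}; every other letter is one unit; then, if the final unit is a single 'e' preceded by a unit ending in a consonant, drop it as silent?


Word: "banana" (6 letters)
Left-to-right scan:
  (1) 'b' (letter)
  (2) 'a' (letter)
  (3) 'n' (letter)
  (4) 'a' (letter)
  (5) 'n' (letter)
  (6) 'a' (letter)
Units from scan: 6
Sound units = 6 units


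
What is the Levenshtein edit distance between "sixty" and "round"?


Word 1: "sixty" (length 5)
Word 2: "round" (length 5)
One optimal edit sequence (insert/delete/substitute each cost 1):
  1. substitute 's' -> 'r'  (+1)
  2. substitute 'i' -> 'o'  (+1)
  3. substitute 'x' -> 'u'  (+1)
  4. substitute 't' -> 'n'  (+1)
  5. substitute 'y' -> 'd'  (+1)
Total edit operations: 5
Edit distance = 5


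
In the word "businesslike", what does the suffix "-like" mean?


Suffix: -like
As in: businesslike -> business + -like
Meaning = resembling


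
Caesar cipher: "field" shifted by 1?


Word: "field"
Shift: 1
Each letter → (letter + shift) mod 26:
  'f' (5) + 1 = 6 → 'g'
  'i' (8) + 1 = 9 → 'j'
  'e' (4) + 1 = 5 → 'f'
  'l' (11) + 1 = 12 → 'm'
  'd' (3) + 1 = 4 → 'e'
Result = "gjfme"


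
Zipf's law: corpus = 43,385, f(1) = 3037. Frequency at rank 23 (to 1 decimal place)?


Zipf's law: f(r) = f(1) / r
f(1) = 3037
f(23) = 3037 / 23
= 132.0 occurrences


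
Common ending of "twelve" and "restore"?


Word 1: "twelve"
Word 2: "restore"
Comparing from end:
  Pos -1: 'e' == 'e'
  Pos -2: 'v' != 'r' (stop)
LCS = "e" (length 1)


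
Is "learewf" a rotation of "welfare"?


Word: "welfare", Candidate: "learewf"
Method: check if candidate is substring of word+word
"welfarewelfare" contains "learewf"? No
Is rotation = No


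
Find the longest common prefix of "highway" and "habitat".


Word 1: "highway"
Word 2: "habitat"
Comparing from start:
  Pos 0: 'h' == 'h'
  Pos 1: 'i' != 'a' (stop)
LCP = "h" (length 1)


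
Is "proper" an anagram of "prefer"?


Word 1: "prefer" → sorted: eefprr
Word 2: "proper" → sorted: eopprr
Same letters? eefprr != eopprr
Anagram = No


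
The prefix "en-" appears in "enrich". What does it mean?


Prefix: en-
As in: enrich -> en- + rich
Meaning = cause to / put into


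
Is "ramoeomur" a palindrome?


Word: "ramoeomur"
Reversed: "rumoeomar"
Forward == Backward? ramoeomur != rumoeomar
Palindrome = No


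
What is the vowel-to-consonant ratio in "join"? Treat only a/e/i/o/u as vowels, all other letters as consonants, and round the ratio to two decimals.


Word: "join"
Vowels (a,e,i,o,u): 2
Consonants: 2
Ratio = 2/2
= 1.00


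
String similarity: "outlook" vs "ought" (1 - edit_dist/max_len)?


Word 1: "outlook" (length 7)
Word 2: "ought" (length 5)
One optimal edit sequence:
  1. keep 'o'
  2. keep 'u'
  3. delete 't'  (+1)
  4. delete 'l'  (+1)
  5. substitute 'o' -> 'g'  (+1)
  6. substitute 'o' -> 'h'  (+1)
  7. substitute 'k' -> 't'  (+1)
Edit distance = 5
Max length = max(7, 5) = 7
Similarity = 1 - 5/7
= 0.2857


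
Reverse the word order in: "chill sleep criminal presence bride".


Original: "chill sleep criminal presence bride"
Words (1..n): chill | sleep | criminal | presence | bride
Reversed (n..1): bride | presence | criminal | sleep | chill
Result = "bride presence criminal sleep chill"


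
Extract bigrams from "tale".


Word: "tale" (length 4)
Number of bigrams = 4 - 2 + 1 = 3
  Position 0: "ta"
  Position 1: "al"
  Position 2: "le"
Bigrams = "ta", "al", "le"


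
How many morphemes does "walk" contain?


Word: "walk"
Morphemes: walk
Each morpheme carries meaning
= 1 morpheme


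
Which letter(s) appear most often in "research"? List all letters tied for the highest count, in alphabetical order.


Word: "research"
Letter counts:
  'a': 1
  'c': 1
  'e': 2
  'h': 1
  'r': 2
  's': 1
Maximum count = 2
Most frequent = 'e', 'r' (2 times each)


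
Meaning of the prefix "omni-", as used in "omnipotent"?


Prefix: omni-
Example: omnipotent (omni- + potent)
Meaning = all


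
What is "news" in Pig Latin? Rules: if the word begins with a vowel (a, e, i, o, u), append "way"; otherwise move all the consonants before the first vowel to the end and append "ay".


Word: "news"
Starts with consonant(s) → move to end, add 'ay'
Consonant cluster: "n"
Pig Latin = "ewsnay"


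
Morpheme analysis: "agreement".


Word: "agreement"
Morphemes: agree | -ment
Each morpheme carries meaning
= 2 morphemes


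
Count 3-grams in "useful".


Word: "useful" (length 6)
Number of 3-grams = length - 3 + 1 = 6 - 3 + 1
= 4


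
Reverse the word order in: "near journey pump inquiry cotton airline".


Original: "near journey pump inquiry cotton airline"
Words (1..n): near | journey | pump | inquiry | cotton | airline
Reversed (n..1): airline | cotton | inquiry | pump | journey | near
Result = "airline cotton inquiry pump journey near"


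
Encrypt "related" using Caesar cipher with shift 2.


Word: "related"
Shift: 2
Each letter → (letter + shift) mod 26:
  'r' (17) + 2 = 19 → 't'
  'e' (4) + 2 = 6 → 'g'
  'l' (11) + 2 = 13 → 'n'
  'a' (0) + 2 = 2 → 'c'
  't' (19) + 2 = 21 → 'v'
  'e' (4) + 2 = 6 → 'g'
  'd' (3) + 2 = 5 → 'f'
Result = "tgncvgf"


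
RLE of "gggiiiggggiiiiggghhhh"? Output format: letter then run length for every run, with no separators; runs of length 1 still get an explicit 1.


String: "gggiiiggggiiiiggghhhh"
Scanning for consecutive runs:
  'g' x 3
  'i' x 3
  'g' x 4
  'i' x 4
  'g' x 3
  'h' x 4
RLE = "g3i3g4i4g3h4"


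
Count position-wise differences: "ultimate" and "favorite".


Comparing character by character (same length = 8):
  Pos 0: 'u' vs 'f' !=
  Pos 1: 'l' vs 'a' !=
  Pos 2: 't' vs 'v' !=
  Pos 3: 'i' vs 'o' !=
  Pos 4: 'm' vs 'r' !=
  Pos 5: 'a' vs 'i' !=
  Pos 6: 't' vs 't' =
  Pos 7: 'e' vs 'e' =
Hamming distance = 6


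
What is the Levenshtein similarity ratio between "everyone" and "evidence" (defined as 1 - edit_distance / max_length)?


Word 1: "everyone" (length 8)
Word 2: "evidence" (length 8)
One optimal edit sequence:
  1. keep 'e'
  2. keep 'v'
  3. substitute 'e' -> 'i'  (+1)
  4. substitute 'r' -> 'd'  (+1)
  5. substitute 'y' -> 'e'  (+1)
  6. substitute 'o' -> 'n'  (+1)
  7. substitute 'n' -> 'c'  (+1)
  8. keep 'e'
Edit distance = 5
Max length = max(8, 8) = 8
Similarity = 1 - 5/8
= 0.3750


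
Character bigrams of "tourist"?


Word: "tourist" (length 7)
Number of bigrams = 7 - 2 + 1 = 6
  Position 0: "to"
  Position 1: "ou"
  Position 2: "ur"
  Position 3: "ri"
  Position 4: "is"
  Position 5: "st"
Bigrams = "to", "ou", "ur", "ri", "is", "st"


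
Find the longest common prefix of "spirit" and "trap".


Word 1: "spirit"
Word 2: "trap"
Comparing from start:
  Pos 0: 's' != 't' (stop)
LCP = "" (length 0)


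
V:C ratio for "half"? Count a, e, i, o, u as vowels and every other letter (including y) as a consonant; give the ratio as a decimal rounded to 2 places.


Word: "half"
Vowels (a,e,i,o,u): 1
Consonants: 3
Ratio = 1/3
= 0.33


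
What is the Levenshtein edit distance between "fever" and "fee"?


Word 1: "fever" (length 5)
Word 2: "fee" (length 3)
One optimal edit sequence (insert/delete/substitute each cost 1):
  1. keep 'f'
  2. keep 'e'
  3. delete 'v'  (+1)
  4. keep 'e'
  5. delete 'r'  (+1)
Total edit operations: 2
Edit distance = 2


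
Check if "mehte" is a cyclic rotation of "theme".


Word: "theme", Candidate: "mehte"
Method: check if candidate is substring of word+word
"themetheme" contains "mehte"? No
Is rotation = No


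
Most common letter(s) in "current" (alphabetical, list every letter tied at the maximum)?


Word: "current"
Letter counts:
  'c': 1
  'e': 1
  'n': 1
  'r': 2
  't': 1
  'u': 1
Maximum count = 2
Most frequent = 'r' (2 times each)


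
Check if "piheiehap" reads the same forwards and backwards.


Word: "piheiehap"
Reversed: "paheiehip"
Forward == Backward? piheiehap != paheiehip
Palindrome = No


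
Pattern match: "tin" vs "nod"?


Pattern of "tin": [0, 1, 2]
Pattern of "nod": [0, 1, 2]
Patterns match
Same pattern = Yes


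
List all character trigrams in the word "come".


Word: "come" (length 4)
Number of trigrams = 4 - 3 + 1 = 2
  Position 0: "com"
  Position 1: "ome"
Trigrams = "com", "ome"


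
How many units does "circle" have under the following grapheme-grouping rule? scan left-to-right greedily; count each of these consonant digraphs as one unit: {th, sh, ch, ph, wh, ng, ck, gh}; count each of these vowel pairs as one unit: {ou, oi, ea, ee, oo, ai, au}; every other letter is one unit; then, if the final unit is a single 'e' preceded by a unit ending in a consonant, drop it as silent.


Word: "circle" (6 letters)
Left-to-right scan:
  (1) 'c' (letter)
  (2) 'i' (letter)
  (3) 'r' (letter)
  (4) 'c' (letter)
  (5) 'l' (letter)
  (6) 'e' (letter)
Units from scan: 6
Final unit is 'e' after a consonant -> drop as silent (-1)
Sound units = 5 units


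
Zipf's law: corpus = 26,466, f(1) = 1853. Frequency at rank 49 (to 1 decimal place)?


Zipf's law: f(r) = f(1) / r
f(1) = 1853
f(49) = 1853 / 49
= 37.8 occurrences


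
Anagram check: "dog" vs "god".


Word 1: "dog" → sorted: dgo
Word 2: "god" → sorted: dgo
Same letters? dgo == dgo
Anagram = Yes


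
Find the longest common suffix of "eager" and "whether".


Word 1: "eager"
Word 2: "whether"
Comparing from end:
  Pos -1: 'r' == 'r'
  Pos -2: 'e' == 'e'
  Pos -3: 'g' != 'h' (stop)
LCS = "er" (length 2)


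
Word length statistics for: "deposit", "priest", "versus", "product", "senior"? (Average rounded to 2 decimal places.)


Lengths: "deposit"=7, "priest"=6, "versus"=6, "product"=7, "senior"=6
Sum = 32, Count = 5
Average = 32/5 = 6.40
= avg=6.40, min=6, max=7


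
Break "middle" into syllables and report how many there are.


Word: "middle"
Syllable breakdown: mid / dle
Counting: 2 parts
= 2 syllables


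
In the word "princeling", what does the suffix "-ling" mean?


Suffix: -ling
Example: princeling (prince + -ling)
Meaning = small / young


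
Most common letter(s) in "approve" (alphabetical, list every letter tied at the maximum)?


Word: "approve"
Letter counts:
  'a': 1
  'e': 1
  'o': 1
  'p': 2
  'r': 1
  'v': 1
Maximum count = 2
Most frequent = 'p' (2 times each)


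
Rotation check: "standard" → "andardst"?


Word: "standard", Candidate: "andardst"
Method: check if candidate is substring of word+word
"standardstandard" contains "andardst"? Yes
Is rotation = Yes


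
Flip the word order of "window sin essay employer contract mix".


Original: "window sin essay employer contract mix"
Words (1..n): window | sin | essay | employer | contract | mix
Reversed (n..1): mix | contract | employer | essay | sin | window
Result = "mix contract employer essay sin window"


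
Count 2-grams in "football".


Word: "football" (length 8)
Number of 2-grams = length - 2 + 1 = 8 - 2 + 1
= 7


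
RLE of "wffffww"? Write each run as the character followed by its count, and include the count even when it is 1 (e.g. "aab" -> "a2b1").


String: "wffffww"
Scanning for consecutive runs:
  'w' x 1
  'f' x 4
  'w' x 2
RLE = "w1f4w2"


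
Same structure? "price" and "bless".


Pattern of "price": [0, 1, 2, 3, 4]
Pattern of "bless": [0, 1, 2, 3, 3]
Patterns do not match
Same pattern = No


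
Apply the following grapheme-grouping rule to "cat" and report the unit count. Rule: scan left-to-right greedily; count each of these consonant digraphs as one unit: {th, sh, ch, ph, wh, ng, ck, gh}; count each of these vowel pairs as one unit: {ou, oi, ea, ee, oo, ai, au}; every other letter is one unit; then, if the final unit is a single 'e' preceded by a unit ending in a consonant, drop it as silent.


Word: "cat" (3 letters)
Left-to-right scan:
  [1] 'c' (letter)
  [2] 'a' (letter)
  [3] 't' (letter)
Units from scan: 3
Sound units = 3 units


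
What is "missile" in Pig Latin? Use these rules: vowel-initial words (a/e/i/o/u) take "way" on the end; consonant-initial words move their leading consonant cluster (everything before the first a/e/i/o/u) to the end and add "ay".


Word: "missile"
Starts with consonant(s) → move to end, add 'ay'
Consonant cluster: "m"
Pig Latin = "issilemay"


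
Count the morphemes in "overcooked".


Word: "overcooked"
Morphemes: over- / cook / -ed
Each morpheme carries meaning
= 3 morphemes


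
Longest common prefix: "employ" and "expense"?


Word 1: "employ"
Word 2: "expense"
Comparing from start:
  Pos 0: 'e' == 'e'
  Pos 1: 'm' != 'x' (stop)
LCP = "e" (length 1)


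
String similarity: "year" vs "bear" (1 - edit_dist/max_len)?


Word 1: "year" (length 4)
Word 2: "bear" (length 4)
One optimal edit sequence:
  1. substitute 'y' -> 'b'  (+1)
  2. keep 'e'
  3. keep 'a'
  4. keep 'r'
Edit distance = 1
Max length = max(4, 4) = 4
Similarity = 1 - 1/4
= 0.7500


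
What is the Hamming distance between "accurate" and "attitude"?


Comparing character by character (same length = 8):
  Pos 0: 'a' vs 'a' =
  Pos 1: 'c' vs 't' !=
  Pos 2: 'c' vs 't' !=
  Pos 3: 'u' vs 'i' !=
  Pos 4: 'r' vs 't' !=
  Pos 5: 'a' vs 'u' !=
  Pos 6: 't' vs 'd' !=
  Pos 7: 'e' vs 'e' =
Hamming distance = 6


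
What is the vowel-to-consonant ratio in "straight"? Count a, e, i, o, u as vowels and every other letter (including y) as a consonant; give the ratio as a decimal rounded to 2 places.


Word: "straight"
Vowels (a,e,i,o,u): 2
Consonants: 6
Ratio = 2/6
= 0.33


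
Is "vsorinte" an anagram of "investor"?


Word 1: "investor" → sorted: einorstv
Word 2: "vsorinte" → sorted: einorstv
Same letters? einorstv == einorstv
Anagram = Yes


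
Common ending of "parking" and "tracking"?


Word 1: "parking"
Word 2: "tracking"
Comparing from end:
  Pos -1: 'g' == 'g'
  Pos -2: 'n' == 'n'
  Pos -3: 'i' == 'i'
  Pos -4: 'k' == 'k'
  Pos -5: 'r' != 'c' (stop)
LCS = "king" (length 4)


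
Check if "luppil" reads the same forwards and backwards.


Word: "luppil"
Reversed: "lippul"
Forward == Backward? luppil != lippul
Palindrome = No


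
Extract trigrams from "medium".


Word: "medium" (length 6)
Number of trigrams = 6 - 3 + 1 = 4
  Position 0: "med"
  Position 1: "edi"
  Position 2: "diu"
  Position 3: "ium"
Trigrams = "med", "edi", "diu", "ium"


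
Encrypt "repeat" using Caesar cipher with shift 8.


Word: "repeat"
Shift: 8
Each letter → (letter + shift) mod 26:
  'r' (17) + 8 = 25 → 'z'
  'e' (4) + 8 = 12 → 'm'
  'p' (15) + 8 = 23 → 'x'
  'e' (4) + 8 = 12 → 'm'
  'a' (0) + 8 = 8 → 'i'
  't' (19) + 8 = 1 → 'b'
Result = "zmxmib"


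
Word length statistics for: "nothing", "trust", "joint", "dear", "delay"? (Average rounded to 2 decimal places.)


Lengths: "nothing"=7, "trust"=5, "joint"=5, "dear"=4, "delay"=5
Sum = 26, Count = 5
Average = 26/5 = 5.20
= avg=5.20, min=4, max=7


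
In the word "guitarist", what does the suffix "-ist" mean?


Suffix: -ist
Example: guitarist = guitar + -ist
Meaning = one who practices


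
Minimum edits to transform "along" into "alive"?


Word 1: "along" (length 5)
Word 2: "alive" (length 5)
One optimal edit sequence (insert/delete/substitute each cost 1):
  1. keep 'a'
  2. keep 'l'
  3. substitute 'o' -> 'i'  (+1)
  4. substitute 'n' -> 'v'  (+1)
  5. substitute 'g' -> 'e'  (+1)
Total edit operations: 3
Edit distance = 3


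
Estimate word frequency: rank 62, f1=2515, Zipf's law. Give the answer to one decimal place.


Zipf's law: f(r) = f(1) / r
f(1) = 2515
f(62) = 2515 / 62
= 40.6 occurrences


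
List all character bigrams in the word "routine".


Word: "routine" (length 7)
Number of bigrams = 7 - 2 + 1 = 6
  Position 0: "ro"
  Position 1: "ou"
  Position 2: "ut"
  Position 3: "ti"
  Position 4: "in"
  Position 5: "ne"
Bigrams = "ro", "ou", "ut", "ti", "in", "ne"


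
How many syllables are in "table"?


Word: "table"
Syllable breakdown: ta | ble
Counting: 2 parts
= 2 syllables


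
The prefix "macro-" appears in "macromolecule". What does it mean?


Prefix: macro-
Example: macromolecule (macro- + molecule)
Meaning = large


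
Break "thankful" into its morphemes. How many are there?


Word: "thankful"
Morphemes: thank / -ful
Each morpheme carries meaning
= 2 morphemes


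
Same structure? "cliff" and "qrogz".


Pattern of "cliff": [0, 1, 2, 3, 3]
Pattern of "qrogz": [0, 1, 2, 3, 4]
Patterns do not match
Same pattern = No


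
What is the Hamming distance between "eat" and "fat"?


Comparing character by character (same length = 3):
  Pos 0: 'e' vs 'f' !=
  Pos 1: 'a' vs 'a' =
  Pos 2: 't' vs 't' =
Hamming distance = 1


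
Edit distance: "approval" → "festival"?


Word 1: "approval" (length 8)
Word 2: "festival" (length 8)
One optimal edit sequence (insert/delete/substitute each cost 1):
  1. substitute 'a' -> 'f'  (+1)
  2. substitute 'p' -> 'e'  (+1)
  3. substitute 'p' -> 's'  (+1)
  4. substitute 'r' -> 't'  (+1)
  5. substitute 'o' -> 'i'  (+1)
  6. keep 'v'
  7. keep 'a'
  8. keep 'l'
Total edit operations: 5
Edit distance = 5


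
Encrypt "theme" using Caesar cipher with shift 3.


Word: "theme"
Shift: 3
Each letter → (letter + shift) mod 26:
  't' (19) + 3 = 22 → 'w'
  'h' (7) + 3 = 10 → 'k'
  'e' (4) + 3 = 7 → 'h'
  'm' (12) + 3 = 15 → 'p'
  'e' (4) + 3 = 7 → 'h'
Result = "wkhph"


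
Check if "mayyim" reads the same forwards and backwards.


Word: "mayyim"
Reversed: "miyyam"
Forward == Backward? mayyim != miyyam
Palindrome = No


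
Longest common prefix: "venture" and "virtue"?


Word 1: "venture"
Word 2: "virtue"
Comparing from start:
  Pos 0: 'v' == 'v'
  Pos 1: 'e' != 'i' (stop)
LCP = "v" (length 1)


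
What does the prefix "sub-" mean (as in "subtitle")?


Prefix: sub-
As in: subtitle -> sub- + title
Meaning = under / below


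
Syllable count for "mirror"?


Word: "mirror"
Syllable breakdown: mir-ror
Counting: 2 parts
= 2 syllables


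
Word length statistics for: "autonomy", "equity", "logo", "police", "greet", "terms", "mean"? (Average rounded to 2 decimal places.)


Lengths: "autonomy"=8, "equity"=6, "logo"=4, "police"=6, "greet"=5, "terms"=5, "mean"=4
Sum = 38, Count = 7
Average = 38/7 = 5.43
= avg=5.43, min=4, max=8


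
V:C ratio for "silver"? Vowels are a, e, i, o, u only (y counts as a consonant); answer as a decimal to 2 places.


Word: "silver"
Vowels (a,e,i,o,u): 2
Consonants: 4
Ratio = 2/4
= 0.50


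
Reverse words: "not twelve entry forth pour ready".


Original: "not twelve entry forth pour ready"
Words (1..n): not | twelve | entry | forth | pour | ready
Reversed (n..1): ready | pour | forth | entry | twelve | not
Result = "ready pour forth entry twelve not"


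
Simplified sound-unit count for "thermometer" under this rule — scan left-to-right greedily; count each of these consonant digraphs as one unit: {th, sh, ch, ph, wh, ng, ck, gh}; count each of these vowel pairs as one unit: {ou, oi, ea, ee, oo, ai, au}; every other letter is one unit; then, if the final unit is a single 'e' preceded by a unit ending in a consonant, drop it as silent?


Word: "thermometer" (11 letters)
Left-to-right scan:
  (1) 'th' (digraph)
  (2) 'e' (letter)
  (3) 'r' (letter)
  (4) 'm' (letter)
  (5) 'o' (letter)
  (6) 'm' (letter)
  (7) 'e' (letter)
  (8) 't' (letter)
  (9) 'e' (letter)
  (10) 'r' (letter)
Units from scan: 10
Sound units = 10 units


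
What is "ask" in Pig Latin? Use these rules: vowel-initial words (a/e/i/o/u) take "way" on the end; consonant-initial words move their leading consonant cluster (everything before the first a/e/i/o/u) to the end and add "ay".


Word: "ask"
Starts with vowel → add 'way'
Pig Latin = "askway"


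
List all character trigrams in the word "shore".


Word: "shore" (length 5)
Number of trigrams = 5 - 3 + 1 = 3
  Position 0: "sho"
  Position 1: "hor"
  Position 2: "ore"
Trigrams = "sho", "hor", "ore"


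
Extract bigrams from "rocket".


Word: "rocket" (length 6)
Number of bigrams = 6 - 2 + 1 = 5
  Position 0: "ro"
  Position 1: "oc"
  Position 2: "ck"
  Position 3: "ke"
  Position 4: "et"
Bigrams = "ro", "oc", "ck", "ke", "et"


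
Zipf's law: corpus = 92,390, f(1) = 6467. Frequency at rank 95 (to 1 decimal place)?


Zipf's law: f(r) = f(1) / r
f(1) = 6467
f(95) = 6467 / 95
= 68.1 occurrences


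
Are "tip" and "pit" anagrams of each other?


Word 1: "tip" → sorted: ipt
Word 2: "pit" → sorted: ipt
Same letters? ipt == ipt
Anagram = Yes


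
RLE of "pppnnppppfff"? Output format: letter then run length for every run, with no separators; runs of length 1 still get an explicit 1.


String: "pppnnppppfff"
Scanning for consecutive runs:
  'p' x 3
  'n' x 2
  'p' x 4
  'f' x 3
RLE = "p3n2p4f3"


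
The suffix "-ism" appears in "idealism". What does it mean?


Suffix: -ism
Example: idealism = ideal + -ism
Meaning = belief / practice


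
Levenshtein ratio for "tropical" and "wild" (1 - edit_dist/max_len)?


Word 1: "tropical" (length 8)
Word 2: "wild" (length 4)
One optimal edit sequence:
  1. delete 't'  (+1)
  2. delete 'r'  (+1)
  3. delete 'o'  (+1)
  4. substitute 'p' -> 'w'  (+1)
  5. keep 'i'
  6. delete 'c'  (+1)
  7. substitute 'a' -> 'l'  (+1)
  8. substitute 'l' -> 'd'  (+1)
Edit distance = 7
Max length = max(8, 4) = 8
Similarity = 1 - 7/8
= 0.1250


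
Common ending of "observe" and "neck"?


Word 1: "observe"
Word 2: "neck"
Comparing from end:
  Pos -1: 'e' != 'k' (stop)
LCS = "" (length 0)


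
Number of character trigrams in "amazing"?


Word: "amazing" (length 7)
Number of 3-grams = length - 3 + 1 = 7 - 3 + 1
= 5


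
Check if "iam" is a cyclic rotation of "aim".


Word: "aim", Candidate: "iam"
Method: check if candidate is substring of word+word
"aimaim" contains "iam"? No
Is rotation = No


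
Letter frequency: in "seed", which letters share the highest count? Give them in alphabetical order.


Word: "seed"
Letter counts:
  'd': 1
  'e': 2
  's': 1
Maximum count = 2
Most frequent = 'e' (2 times each)


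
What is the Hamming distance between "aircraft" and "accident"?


Comparing character by character (same length = 8):
  Pos 0: 'a' vs 'a' =
  Pos 1: 'i' vs 'c' !=
  Pos 2: 'r' vs 'c' !=
  Pos 3: 'c' vs 'i' !=
  Pos 4: 'r' vs 'd' !=
  Pos 5: 'a' vs 'e' !=
  Pos 6: 'f' vs 'n' !=
  Pos 7: 't' vs 't' =
Hamming distance = 6


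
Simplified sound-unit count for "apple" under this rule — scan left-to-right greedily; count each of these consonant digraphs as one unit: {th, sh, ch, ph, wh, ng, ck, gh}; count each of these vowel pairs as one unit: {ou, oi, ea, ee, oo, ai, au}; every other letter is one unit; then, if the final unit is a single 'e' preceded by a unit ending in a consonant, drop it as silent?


Word: "apple" (5 letters)
Left-to-right scan:
  (1) 'a' (letter)
  (2) 'p' (letter)
  (3) 'p' (letter)
  (4) 'l' (letter)
  (5) 'e' (letter)
Units from scan: 5
Final unit is 'e' after a consonant -> drop as silent (-1)
Sound units = 4 units


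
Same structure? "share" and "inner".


Pattern of "share": [0, 1, 2, 3, 4]
Pattern of "inner": [0, 1, 1, 2, 3]
Patterns do not match
Same pattern = No


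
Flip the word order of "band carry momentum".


Original: "band carry momentum"
Words (1..n): band | carry | momentum
Reversed (n..1): momentum | carry | band
Result = "momentum carry band"


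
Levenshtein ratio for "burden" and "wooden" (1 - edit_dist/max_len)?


Word 1: "burden" (length 6)
Word 2: "wooden" (length 6)
One optimal edit sequence:
  1. substitute 'b' -> 'w'  (+1)
  2. substitute 'u' -> 'o'  (+1)
  3. substitute 'r' -> 'o'  (+1)
  4. keep 'd'
  5. keep 'e'
  6. keep 'n'
Edit distance = 3
Max length = max(6, 6) = 6
Similarity = 1 - 3/6
= 0.5000


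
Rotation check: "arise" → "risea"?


Word: "arise", Candidate: "risea"
Method: check if candidate is substring of word+word
"arisearise" contains "risea"? Yes
Is rotation = Yes


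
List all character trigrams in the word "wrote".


Word: "wrote" (length 5)
Number of trigrams = 5 - 3 + 1 = 3
  Position 0: "wro"
  Position 1: "rot"
  Position 2: "ote"
Trigrams = "wro", "rot", "ote"


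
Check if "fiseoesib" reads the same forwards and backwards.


Word: "fiseoesib"
Reversed: "biseoesif"
Forward == Backward? fiseoesib != biseoesif
Palindrome = No


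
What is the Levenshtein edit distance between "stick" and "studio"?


Word 1: "stick" (length 5)
Word 2: "studio" (length 6)
One optimal edit sequence (insert/delete/substitute each cost 1):
  1. keep 's'
  2. keep 't'
  3. insert 'u'  (+1)
  4. substitute 'i' -> 'd'  (+1)
  5. substitute 'c' -> 'i'  (+1)
  6. substitute 'k' -> 'o'  (+1)
Total edit operations: 4
Edit distance = 4


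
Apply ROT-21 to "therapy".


Word: "therapy"
Shift: 21
Each letter → (letter + shift) mod 26:
  't' (19) + 21 = 14 → 'o'
  'h' (7) + 21 = 2 → 'c'
  'e' (4) + 21 = 25 → 'z'
  'r' (17) + 21 = 12 → 'm'
  'a' (0) + 21 = 21 → 'v'
  'p' (15) + 21 = 10 → 'k'
  'y' (24) + 21 = 19 → 't'
Result = "oczmvkt"


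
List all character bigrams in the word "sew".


Word: "sew" (length 3)
Number of bigrams = 3 - 2 + 1 = 2
  Position 0: "se"
  Position 1: "ew"
Bigrams = "se", "ew"


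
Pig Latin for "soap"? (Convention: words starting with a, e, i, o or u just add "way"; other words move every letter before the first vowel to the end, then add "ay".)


Word: "soap"
Starts with consonant(s) → move to end, add 'ay'
Consonant cluster: "s"
Pig Latin = "oapsay"


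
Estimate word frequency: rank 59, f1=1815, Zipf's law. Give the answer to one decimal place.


Zipf's law: f(r) = f(1) / r
f(1) = 1815
f(59) = 1815 / 59
= 30.8 occurrences


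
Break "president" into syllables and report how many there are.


Word: "president"
Syllable breakdown: pres-i-dent
Counting: 3 parts
= 3 syllables


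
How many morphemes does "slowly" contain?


Word: "slowly"
Morphemes: slow | -ly
Each morpheme carries meaning
= 2 morphemes


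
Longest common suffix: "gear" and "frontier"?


Word 1: "gear"
Word 2: "frontier"
Comparing from end:
  Pos -1: 'r' == 'r'
  Pos -2: 'a' != 'e' (stop)
LCS = "r" (length 1)


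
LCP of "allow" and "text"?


Word 1: "allow"
Word 2: "text"
Comparing from start:
  Pos 0: 'a' != 't' (stop)
LCP = "" (length 0)


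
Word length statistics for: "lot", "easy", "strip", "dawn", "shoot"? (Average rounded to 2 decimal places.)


Lengths: "lot"=3, "easy"=4, "strip"=5, "dawn"=4, "shoot"=5
Sum = 21, Count = 5
Average = 21/5 = 4.20
= avg=4.20, min=3, max=5


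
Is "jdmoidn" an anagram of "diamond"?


Word 1: "diamond" → sorted: addimno
Word 2: "jdmoidn" → sorted: ddijmno
Same letters? addimno != ddijmno
Anagram = No


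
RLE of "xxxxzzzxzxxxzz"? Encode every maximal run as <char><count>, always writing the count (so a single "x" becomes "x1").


String: "xxxxzzzxzxxxzz"
Scanning for consecutive runs:
  'x' x 4
  'z' x 3
  'x' x 1
  'z' x 1
  'x' x 3
  'z' x 2
RLE = "x4z3x1z1x3z2"


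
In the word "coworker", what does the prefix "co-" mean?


Prefix: co-
Example: coworker (co- + worker)
Meaning = together


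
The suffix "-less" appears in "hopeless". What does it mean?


Suffix: -less
As in: hopeless -> hope + -less
Meaning = without


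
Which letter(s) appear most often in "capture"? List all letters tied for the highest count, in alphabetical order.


Word: "capture"
Letter counts:
  'a': 1
  'c': 1
  'e': 1
  'p': 1
  'r': 1
  't': 1
  'u': 1
Maximum count = 1
Most frequent = 'a', 'c', 'e', 'p', 'r', 't', 'u' (1 time each)


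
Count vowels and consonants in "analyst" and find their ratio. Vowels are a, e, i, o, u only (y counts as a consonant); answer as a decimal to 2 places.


Word: "analyst"
Vowels (a,e,i,o,u): 2
Consonants: 5
Ratio = 2/5
= 0.40


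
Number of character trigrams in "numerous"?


Word: "numerous" (length 8)
Number of 3-grams = length - 3 + 1 = 8 - 3 + 1
= 6
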